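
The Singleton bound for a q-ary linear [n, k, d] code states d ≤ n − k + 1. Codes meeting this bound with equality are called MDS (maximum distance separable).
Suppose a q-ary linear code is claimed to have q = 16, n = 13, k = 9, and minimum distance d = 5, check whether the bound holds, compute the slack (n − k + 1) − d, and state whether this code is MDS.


Singleton RHS = n − k + 1 = 5, slack = 0, bound satisfied, MDS.

Singleton bound: d ≤ n − k + 1.
Here n = 13, k = 9, so n − k + 1 = 5.
Given d = 5, check d ≤ 5: YES.
Slack = (n − k + 1) − d = 0.
The code is MDS (slack = 0).
Description: the claimed parameters are [13, 9, 5]_16; such a code would be MDS (meets Singleton bound).


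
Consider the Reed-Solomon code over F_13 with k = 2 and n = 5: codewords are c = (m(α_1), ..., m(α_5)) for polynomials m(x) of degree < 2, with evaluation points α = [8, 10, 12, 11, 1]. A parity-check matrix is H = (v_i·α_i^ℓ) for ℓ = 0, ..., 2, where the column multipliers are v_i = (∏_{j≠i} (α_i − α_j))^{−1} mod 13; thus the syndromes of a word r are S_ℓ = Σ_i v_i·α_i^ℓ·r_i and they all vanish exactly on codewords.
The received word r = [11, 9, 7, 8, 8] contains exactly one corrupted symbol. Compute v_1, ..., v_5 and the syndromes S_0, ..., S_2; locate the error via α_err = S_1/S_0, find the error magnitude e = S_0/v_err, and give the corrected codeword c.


S = (3, 3, 3), error at position 5, error magnitude e = 3, c = [11, 9, 7, 8, 5].

Step 1: column multipliers v_i = (∏_{j≠i}(α_i − α_j))^{−1} mod 13.
  i = 1 (α = 8): (8−10)(8−12)(8−11)(8−1) = (−2)·(−4)·(−3)·7 = −168 ≡ 1, so v_1 = 1^{−1} = 1 (mod 13).
  i = 2 (α = 10): (10−8)(10−12)(10−11)(10−1) = 2·(−2)·(−1)·9 = 36 ≡ 10, so v_2 = 10^{−1} = 4 (mod 13).
  i = 3 (α = 12): (12−8)(12−10)(12−11)(12−1) = 4·2·1·11 = 88 ≡ 10, so v_3 = 10^{−1} = 4 (mod 13).
  i = 4 (α = 11): (11−8)(11−10)(11−12)(11−1) = 3·1·(−1)·10 = −30 ≡ 9, so v_4 = 9^{−1} = 3 (mod 13).
  i = 5 (α = 1): (1−8)(1−10)(1−12)(1−11) = (−7)·(−9)·(−11)·(−10) = 6930 ≡ 1, so v_5 = 1^{−1} = 1 (mod 13).
  v = [1, 4, 4, 3, 1].
Step 2: syndromes of r = [11, 9, 7, 8, 8] (all sums mod 13).
  S_0 = Σ v_i r_i = 1·11 + 4·9 + 4·7 + 3·8 + 1·8 = 107 ≡ 3.
  S_1 = Σ v_i α_i r_i = 1·8·11 + 4·10·9 + 4·12·7 + 3·11·8 + 1·1·8 = 1056 ≡ 3.
  α_i^2 mod 13 = [12, 9, 1, 4, 1].
  S_2 = Σ v_i α_i^2 r_i = 1·12·11 + 4·9·9 + 4·1·7 + 3·4·8 + 1·1·8 = 588 ≡ 3.
  S = (3, 3, 3) ≠ 0, so r is not a codeword (an error is present).
Step 3: locate the error. For a single error e at position i, S_ℓ = v_i·e·α_i^ℓ, so α_err = S_1/S_0.
  S_0^{−1} = 3^{−1} = 9 (mod 13), so α_err = 3·9 = 27 ≡ 1 = α_5. Error position i = 5.
  Consistency check: S_2/S_1 = 3·9 = 27 ≡ 1 = α_err ✓ (single-error assumption holds).
Step 4: error magnitude e = S_0/v_5 = S_0·∏_{j≠5}(α_5 − α_j) = 3·1 = 3 ≡ 3 (mod 13).
Step 5: correct position 5: c_5 = r_5 − e = 8 − 3 ≡ 5 (mod 13). Hence c = [11, 9, 7, 8, 5].
  Check: interpolating c through the α_i gives m(x) = 6 + 12·x (degree < 2) with m(α_i) = c_i for every i, so c is indeed a codeword.


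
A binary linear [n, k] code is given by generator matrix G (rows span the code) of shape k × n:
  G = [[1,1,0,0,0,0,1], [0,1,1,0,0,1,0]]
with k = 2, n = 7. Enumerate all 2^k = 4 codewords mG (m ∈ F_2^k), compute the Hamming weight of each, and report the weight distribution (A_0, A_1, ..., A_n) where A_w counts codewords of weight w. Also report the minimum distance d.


Weight distribution: A_0 = 1, A_3 = 2, A_4 = 1. Minimum distance d = 3.

Enumerate all 2^2 = 4 messages m ∈ F_2^2.
For each, compute codeword c = mG in F_2^7, then tally its weight.
  m = 00 → c = 0000000, weight = 0.
  m = 10 → c = 1100001, weight = 3.
  m = 01 → c = 0110010, weight = 3.
  m = 11 → c = 1010011, weight = 4.
Tally weights:
  weight 0: 1 codewords.
  weight 3: 2 codewords.
  weight 4: 1 codewords.
Minimum distance d = smallest w > 0 with A_w > 0 = 3.
Sanity: Σ A_w = 4 = 2^2 = 4 ✓.


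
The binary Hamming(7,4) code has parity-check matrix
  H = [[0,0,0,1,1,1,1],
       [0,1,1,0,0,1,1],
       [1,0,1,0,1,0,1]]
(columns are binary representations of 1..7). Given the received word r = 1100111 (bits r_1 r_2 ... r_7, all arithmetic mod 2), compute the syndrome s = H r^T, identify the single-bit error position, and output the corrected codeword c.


s = (1, 1, 1)^T, error position = 7, corrected codeword c = 1100110

Compute s = H r^T mod 2 one row at a time:
  s_1 = 0 + 1 + 1 + 1 = 3 ≡ 1 (mod 2).
  s_2 = 1 + 0 + 1 + 1 = 3 ≡ 1 (mod 2).
  s_3 = 1 + 0 + 1 + 1 = 3 ≡ 1 (mod 2).
s = (1, 1, 1)^T — this equals column 7 of H (binary 111), so error is at position 7.
Correct: flip bit 7 of r = 1100111 to get c = 1100110.


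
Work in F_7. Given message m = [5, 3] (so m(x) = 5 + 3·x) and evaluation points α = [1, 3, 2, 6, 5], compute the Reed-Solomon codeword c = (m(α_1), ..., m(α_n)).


c = [1, 0, 4, 2, 6]

Message polynomial: m(x) = 5 + 3·x (mod 7).
For each evaluation point α_i, compute m(α_i) mod 7:
  α_1 = 1: Horner steps 3 → 1, so m(1) = 1.
  α_2 = 3: Horner steps 3 → 0, so m(3) = 0.
  α_3 = 2: Horner steps 3 → 4, so m(2) = 4.
  α_4 = 6: Horner steps 3 → 2, so m(6) = 2.
  α_5 = 5: Horner steps 3 → 6, so m(5) = 6.
Codeword c = [1, 0, 4, 2, 6] ∈ F_7^5.


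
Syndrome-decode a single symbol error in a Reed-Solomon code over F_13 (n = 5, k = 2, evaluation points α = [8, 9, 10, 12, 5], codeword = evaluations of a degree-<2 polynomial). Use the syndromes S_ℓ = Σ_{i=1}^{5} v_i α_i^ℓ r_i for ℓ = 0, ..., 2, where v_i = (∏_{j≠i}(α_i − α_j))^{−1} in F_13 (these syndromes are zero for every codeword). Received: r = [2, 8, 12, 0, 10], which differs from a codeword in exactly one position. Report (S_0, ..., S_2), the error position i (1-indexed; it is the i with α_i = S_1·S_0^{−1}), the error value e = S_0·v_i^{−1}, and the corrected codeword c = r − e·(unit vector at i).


S = (4, 1, 10), error at position 3, error magnitude e = 11, c = [2, 8, 1, 0, 10].

Step 1: column multipliers v_i = (∏_{j≠i}(α_i − α_j))^{−1} mod 13.
  i = 1 (α = 8): (8−9)(8−10)(8−12)(8−5) = (−1)·(−2)·(−4)·3 = −24 ≡ 2, so v_1 = 2^{−1} = 7 (mod 13).
  i = 2 (α = 9): (9−8)(9−10)(9−12)(9−5) = 1·(−1)·(−3)·4 = 12 ≡ 12, so v_2 = 12^{−1} = 12 (mod 13).
  i = 3 (α = 10): (10−8)(10−9)(10−12)(10−5) = 2·1·(−2)·5 = −20 ≡ 6, so v_3 = 6^{−1} = 11 (mod 13).
  i = 4 (α = 12): (12−8)(12−9)(12−10)(12−5) = 4·3·2·7 = 168 ≡ 12, so v_4 = 12^{−1} = 12 (mod 13).
  i = 5 (α = 5): (5−8)(5−9)(5−10)(5−12) = (−3)·(−4)·(−5)·(−7) = 420 ≡ 4, so v_5 = 4^{−1} = 10 (mod 13).
  v = [7, 12, 11, 12, 10].
Step 2: syndromes of r = [2, 8, 12, 0, 10] (all sums mod 13).
  S_0 = Σ v_i r_i = 7·2 + 12·8 + 11·12 + 12·0 + 10·10 = 342 ≡ 4.
  S_1 = Σ v_i α_i r_i = 7·8·2 + 12·9·8 + 11·10·12 + 12·12·0 + 10·5·10 = 2796 ≡ 1.
  α_i^2 mod 13 = [12, 3, 9, 1, 12].
  S_2 = Σ v_i α_i^2 r_i = 7·12·2 + 12·3·8 + 11·9·12 + 12·1·0 + 10·12·10 = 2844 ≡ 10.
  S = (4, 1, 10) ≠ 0, so r is not a codeword (an error is present).
Step 3: locate the error. For a single error e at position i, S_ℓ = v_i·e·α_i^ℓ, so α_err = S_1/S_0.
  S_0^{−1} = 4^{−1} = 10 (mod 13), so α_err = 1·10 = 10 ≡ 10 = α_3. Error position i = 3.
  Consistency check: S_2/S_1 = 10·1 = 10 ≡ 10 = α_err ✓ (single-error assumption holds).
Step 4: error magnitude e = S_0/v_3 = S_0·∏_{j≠3}(α_3 − α_j) = 4·6 = 24 ≡ 11 (mod 13).
Step 5: correct position 3: c_3 = r_3 − e = 12 − 11 ≡ 1 (mod 13). Hence c = [2, 8, 1, 0, 10].
  Check: interpolating c through the α_i gives m(x) = 6 + 6·x (degree < 2) with m(α_i) = c_i for every i, so c is indeed a codeword.


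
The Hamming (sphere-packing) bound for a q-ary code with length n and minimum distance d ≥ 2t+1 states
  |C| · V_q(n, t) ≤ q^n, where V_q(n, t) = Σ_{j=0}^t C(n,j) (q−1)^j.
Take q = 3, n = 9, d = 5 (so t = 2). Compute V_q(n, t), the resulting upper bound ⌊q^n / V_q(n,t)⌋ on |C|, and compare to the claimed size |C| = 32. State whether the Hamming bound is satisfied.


V_q(n, t) = 163, q^n = 19683, Hamming bound = 120, |C| = 32 ≤ bound (satisfied).

Step 1: Compute V_q(n, t) = Σ_{j=0}^2 C(n, j) (q−1)^j.
  j = 0: C(9,0)·(2)^0 = 1·1 = 1.
  j = 1: C(9,1)·(2)^1 = 9·2 = 18.
  j = 2: C(9,2)·(2)^2 = 36·4 = 144.
  V_q(n, t) = 1 + 18 + 144 = 163.
Step 2: q^n = 3^9 = 19683.
Step 3: Hamming bound ⌊q^n / V_q(n,t)⌋ = ⌊19683/163⌋ = 120.
Step 4: Compare |C| = 32 to 120: satisfied.
The claimed |C| lies below the Hamming bound.


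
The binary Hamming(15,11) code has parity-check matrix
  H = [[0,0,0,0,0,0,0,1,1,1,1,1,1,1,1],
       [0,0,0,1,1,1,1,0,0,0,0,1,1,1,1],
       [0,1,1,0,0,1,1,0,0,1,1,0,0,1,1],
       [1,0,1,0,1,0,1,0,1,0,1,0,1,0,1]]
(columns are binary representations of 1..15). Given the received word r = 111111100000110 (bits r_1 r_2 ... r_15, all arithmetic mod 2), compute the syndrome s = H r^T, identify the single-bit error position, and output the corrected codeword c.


s = (0, 0, 1, 1)^T, error position = 3, corrected codeword c = 110111100000110

Compute s = H r^T mod 2 one row at a time:
  s_1 = 0 + 0 + 0 + 0 + 0 + 1 + 1 + 0 = 2 ≡ 0 (mod 2).
  s_2 = 1 + 1 + 1 + 1 + 0 + 1 + 1 + 0 = 6 ≡ 0 (mod 2).
  s_3 = 1 + 1 + 1 + 1 + 0 + 0 + 1 + 0 = 5 ≡ 1 (mod 2).
  s_4 = 1 + 1 + 1 + 1 + 0 + 0 + 1 + 0 = 5 ≡ 1 (mod 2).
s = (0, 0, 1, 1)^T — this equals column 3 of H (binary 0011), so error is at position 3.
Correct: flip bit 3 of r = 111111100000110 to get c = 110111100000110.


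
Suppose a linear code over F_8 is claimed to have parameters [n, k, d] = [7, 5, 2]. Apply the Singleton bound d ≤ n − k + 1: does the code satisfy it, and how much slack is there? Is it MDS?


Singleton RHS = n − k + 1 = 3, slack = 1, bound satisfied, not MDS.

Singleton bound: d ≤ n − k + 1.
Here n = 7, k = 5, so n − k + 1 = 3.
Given d = 2, check d ≤ 3: YES.
Slack = (n − k + 1) − d = 1.
The code is NOT MDS (slack = 1 > 0).
Description: the claimed parameters are [7, 5, 2]_8; such a code would be non-MDS.


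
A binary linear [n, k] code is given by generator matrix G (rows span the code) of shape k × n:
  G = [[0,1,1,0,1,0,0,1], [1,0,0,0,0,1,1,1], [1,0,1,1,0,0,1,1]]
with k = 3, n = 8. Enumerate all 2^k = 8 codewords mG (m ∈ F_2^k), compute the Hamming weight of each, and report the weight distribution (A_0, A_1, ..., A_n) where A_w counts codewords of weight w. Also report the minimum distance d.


Weight distribution: A_0 = 1, A_3 = 1, A_4 = 2, A_5 = 3, A_6 = 1. Minimum distance d = 3.

Enumerate all 2^3 = 8 messages m ∈ F_2^3.
For each, compute codeword c = mG in F_2^8, then tally its weight.
  m = 000 → c = 00000000, weight = 0.
  m = 100 → c = 01101001, weight = 4.
  m = 010 → c = 10000111, weight = 4.
  m = 110 → c = 11101110, weight = 6.
  m = 001 → c = 10110011, weight = 5.
  m = 101 → c = 11011010, weight = 5.
  m = 011 → c = 00110100, weight = 3.
  m = 111 → c = 01011101, weight = 5.
Tally weights:
  weight 0: 1 codewords.
  weight 3: 1 codewords.
  weight 4: 2 codewords.
  weight 5: 3 codewords.
  weight 6: 1 codewords.
Minimum distance d = smallest w > 0 with A_w > 0 = 3.
Sanity: Σ A_w = 8 = 2^3 = 8 ✓.


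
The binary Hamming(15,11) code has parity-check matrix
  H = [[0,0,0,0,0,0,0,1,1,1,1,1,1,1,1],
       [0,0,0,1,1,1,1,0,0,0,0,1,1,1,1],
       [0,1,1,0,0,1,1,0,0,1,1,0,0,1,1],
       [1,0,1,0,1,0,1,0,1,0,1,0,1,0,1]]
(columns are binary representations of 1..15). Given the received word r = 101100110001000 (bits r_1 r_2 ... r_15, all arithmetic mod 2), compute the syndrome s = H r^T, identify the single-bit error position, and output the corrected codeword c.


s = (0, 1, 0, 1)^T, error position = 5, corrected codeword c = 101110110001000

Compute s = H r^T mod 2 one row at a time:
  s_1 = 1 + 0 + 0 + 0 + 1 + 0 + 0 + 0 = 2 ≡ 0 (mod 2).
  s_2 = 1 + 0 + 0 + 1 + 1 + 0 + 0 + 0 = 3 ≡ 1 (mod 2).
  s_3 = 0 + 1 + 0 + 1 + 0 + 0 + 0 + 0 = 2 ≡ 0 (mod 2).
  s_4 = 1 + 1 + 0 + 1 + 0 + 0 + 0 + 0 = 3 ≡ 1 (mod 2).
s = (0, 1, 0, 1)^T — this equals column 5 of H (binary 0101), so error is at position 5.
Correct: flip bit 5 of r = 101100110001000 to get c = 101110110001000.


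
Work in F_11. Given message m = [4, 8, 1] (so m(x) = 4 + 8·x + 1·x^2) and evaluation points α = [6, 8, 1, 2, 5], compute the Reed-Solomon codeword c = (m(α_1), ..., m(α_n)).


c = [0, 0, 2, 2, 3]

Message polynomial: m(x) = 4 + 8·x + 1·x^2 (mod 11).
For each evaluation point α_i, compute m(α_i) mod 11:
  α_1 = 6: Horner steps 1 → 3 → 0, so m(6) = 0.
  α_2 = 8: Horner steps 1 → 5 → 0, so m(8) = 0.
  α_3 = 1: Horner steps 1 → 9 → 2, so m(1) = 2.
  α_4 = 2: Horner steps 1 → 10 → 2, so m(2) = 2.
  α_5 = 5: Horner steps 1 → 2 → 3, so m(5) = 3.
Codeword c = [0, 0, 2, 2, 3] ∈ F_11^5.


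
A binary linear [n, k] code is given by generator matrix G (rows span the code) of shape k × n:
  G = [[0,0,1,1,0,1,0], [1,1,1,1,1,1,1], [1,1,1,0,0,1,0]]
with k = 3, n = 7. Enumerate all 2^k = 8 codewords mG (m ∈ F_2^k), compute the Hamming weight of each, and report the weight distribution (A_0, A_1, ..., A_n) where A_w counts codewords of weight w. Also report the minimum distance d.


Weight distribution: A_0 = 1, A_3 = 3, A_4 = 3, A_7 = 1. Minimum distance d = 3.

Enumerate all 2^3 = 8 messages m ∈ F_2^3.
For each, compute codeword c = mG in F_2^7, then tally its weight.
  m = 000 → c = 0000000, weight = 0.
  m = 100 → c = 0011010, weight = 3.
  m = 010 → c = 1111111, weight = 7.
  m = 110 → c = 1100101, weight = 4.
  m = 001 → c = 1110010, weight = 4.
  m = 101 → c = 1101000, weight = 3.
  m = 011 → c = 0001101, weight = 3.
  m = 111 → c = 0010111, weight = 4.
Tally weights:
  weight 0: 1 codewords.
  weight 3: 3 codewords.
  weight 4: 3 codewords.
  weight 7: 1 codewords.
Minimum distance d = smallest w > 0 with A_w > 0 = 3.
Sanity: Σ A_w = 8 = 2^3 = 8 ✓.


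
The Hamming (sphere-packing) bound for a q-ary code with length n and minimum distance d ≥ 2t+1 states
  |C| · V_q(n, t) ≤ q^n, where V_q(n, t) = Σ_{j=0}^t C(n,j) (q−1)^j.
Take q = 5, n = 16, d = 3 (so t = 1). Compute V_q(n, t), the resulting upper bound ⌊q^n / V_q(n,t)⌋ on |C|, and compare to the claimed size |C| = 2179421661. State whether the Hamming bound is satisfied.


V_q(n, t) = 65, q^n = 152587890625, Hamming bound = 2347506009, |C| = 2179421661 ≤ bound (satisfied).

Step 1: Compute V_q(n, t) = Σ_{j=0}^1 C(n, j) (q−1)^j.
  j = 0: C(16,0)·(4)^0 = 1·1 = 1.
  j = 1: C(16,1)·(4)^1 = 16·4 = 64.
  V_q(n, t) = 1 + 64 = 65.
Step 2: q^n = 5^16 = 152587890625.
Step 3: Hamming bound ⌊q^n / V_q(n,t)⌋ = ⌊152587890625/65⌋ = 2347506009.
Step 4: Compare |C| = 2179421661 to 2347506009: satisfied.
The claimed |C| lies below the Hamming bound.


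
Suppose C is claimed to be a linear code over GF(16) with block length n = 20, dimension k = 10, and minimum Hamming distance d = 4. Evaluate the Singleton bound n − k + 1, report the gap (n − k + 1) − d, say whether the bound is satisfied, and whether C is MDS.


Singleton RHS = n − k + 1 = 11, slack = 7, bound satisfied, not MDS.

Singleton bound: d ≤ n − k + 1.
Here n = 20, k = 10, so n − k + 1 = 11.
Given d = 4, check d ≤ 11: YES.
Slack = (n − k + 1) − d = 7.
The code is NOT MDS (slack = 7 > 0).
Description: the claimed parameters are [20, 10, 4]_16; such a code would be non-MDS.


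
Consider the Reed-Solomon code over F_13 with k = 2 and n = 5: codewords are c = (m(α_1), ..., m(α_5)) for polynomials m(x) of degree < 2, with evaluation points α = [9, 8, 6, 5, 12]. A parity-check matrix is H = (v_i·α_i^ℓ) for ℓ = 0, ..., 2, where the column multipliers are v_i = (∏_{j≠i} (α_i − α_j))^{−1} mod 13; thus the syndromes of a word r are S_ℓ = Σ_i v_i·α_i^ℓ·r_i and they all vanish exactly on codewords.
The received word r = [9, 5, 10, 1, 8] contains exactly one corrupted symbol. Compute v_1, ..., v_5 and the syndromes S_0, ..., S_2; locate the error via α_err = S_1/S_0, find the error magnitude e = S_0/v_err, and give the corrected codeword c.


S = (10, 11, 3), error at position 4, error magnitude e = 8, c = [9, 5, 10, 6, 8].

Step 1: column multipliers v_i = (∏_{j≠i}(α_i − α_j))^{−1} mod 13.
  i = 1 (α = 9): (9−8)(9−6)(9−5)(9−12) = 1·3·4·(−3) = −36 ≡ 3, so v_1 = 3^{−1} = 9 (mod 13).
  i = 2 (α = 8): (8−9)(8−6)(8−5)(8−12) = (−1)·2·3·(−4) = 24 ≡ 11, so v_2 = 11^{−1} = 6 (mod 13).
  i = 3 (α = 6): (6−9)(6−8)(6−5)(6−12) = (−3)·(−2)·1·(−6) = −36 ≡ 3, so v_3 = 3^{−1} = 9 (mod 13).
  i = 4 (α = 5): (5−9)(5−8)(5−6)(5−12) = (−4)·(−3)·(−1)·(−7) = 84 ≡ 6, so v_4 = 6^{−1} = 11 (mod 13).
  i = 5 (α = 12): (12−9)(12−8)(12−6)(12−5) = 3·4·6·7 = 504 ≡ 10, so v_5 = 10^{−1} = 4 (mod 13).
  v = [9, 6, 9, 11, 4].
Step 2: syndromes of r = [9, 5, 10, 1, 8] (all sums mod 13).
  S_0 = Σ v_i r_i = 9·9 + 6·5 + 9·10 + 11·1 + 4·8 = 244 ≡ 10.
  S_1 = Σ v_i α_i r_i = 9·9·9 + 6·8·5 + 9·6·10 + 11·5·1 + 4·12·8 = 1948 ≡ 11.
  α_i^2 mod 13 = [3, 12, 10, 12, 1].
  S_2 = Σ v_i α_i^2 r_i = 9·3·9 + 6·12·5 + 9·10·10 + 11·12·1 + 4·1·8 = 1667 ≡ 3.
  S = (10, 11, 3) ≠ 0, so r is not a codeword (an error is present).
Step 3: locate the error. For a single error e at position i, S_ℓ = v_i·e·α_i^ℓ, so α_err = S_1/S_0.
  S_0^{−1} = 10^{−1} = 4 (mod 13), so α_err = 11·4 = 44 ≡ 5 = α_4. Error position i = 4.
  Consistency check: S_2/S_1 = 3·6 = 18 ≡ 5 = α_err ✓ (single-error assumption holds).
Step 4: error magnitude e = S_0/v_4 = S_0·∏_{j≠4}(α_4 − α_j) = 10·6 = 60 ≡ 8 (mod 13).
Step 5: correct position 4: c_4 = r_4 − e = 1 − 8 ≡ 6 (mod 13). Hence c = [9, 5, 10, 6, 8].
  Check: interpolating c through the α_i gives m(x) = 12 + 4·x (degree < 2) with m(α_i) = c_i for every i, so c is indeed a codeword.


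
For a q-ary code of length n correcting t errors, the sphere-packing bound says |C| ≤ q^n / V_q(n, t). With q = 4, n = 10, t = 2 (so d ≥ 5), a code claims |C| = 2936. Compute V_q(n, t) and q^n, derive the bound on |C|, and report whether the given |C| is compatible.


V_q(n, t) = 436, q^n = 1048576, Hamming bound = 2404, |C| = 2936 > bound (violated).

Step 1: Compute V_q(n, t) = Σ_{j=0}^2 C(n, j) (q−1)^j.
  j = 0: C(10,0)·(3)^0 = 1·1 = 1.
  j = 1: C(10,1)·(3)^1 = 10·3 = 30.
  j = 2: C(10,2)·(3)^2 = 45·9 = 405.
  V_q(n, t) = 1 + 30 + 405 = 436.
Step 2: q^n = 4^10 = 1048576.
Step 3: Hamming bound ⌊q^n / V_q(n,t)⌋ = ⌊1048576/436⌋ = 2404.
Step 4: Compare |C| = 2936 to 2404: violated.
The claimed |C| lies above the Hamming bound, so no 4-ary code of length 10 with d ≥ 5 can have 2936 codewords.


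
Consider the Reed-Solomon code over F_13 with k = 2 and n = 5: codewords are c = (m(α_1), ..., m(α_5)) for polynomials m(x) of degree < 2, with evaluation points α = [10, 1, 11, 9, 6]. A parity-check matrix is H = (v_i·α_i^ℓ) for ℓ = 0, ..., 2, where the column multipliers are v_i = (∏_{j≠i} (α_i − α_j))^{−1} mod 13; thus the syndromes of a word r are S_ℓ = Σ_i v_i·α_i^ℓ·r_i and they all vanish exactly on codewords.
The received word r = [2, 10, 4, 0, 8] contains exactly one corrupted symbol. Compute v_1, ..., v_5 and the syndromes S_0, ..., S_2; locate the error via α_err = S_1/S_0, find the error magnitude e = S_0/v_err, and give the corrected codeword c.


S = (12, 7, 3), error at position 5, error magnitude e = 1, c = [2, 10, 4, 0, 7].

Step 1: column multipliers v_i = (∏_{j≠i}(α_i − α_j))^{−1} mod 13.
  i = 1 (α = 10): (10−1)(10−11)(10−9)(10−6) = 9·(−1)·1·4 = −36 ≡ 3, so v_1 = 3^{−1} = 9 (mod 13).
  i = 2 (α = 1): (1−10)(1−11)(1−9)(1−6) = (−9)·(−10)·(−8)·(−5) = 3600 ≡ 12, so v_2 = 12^{−1} = 12 (mod 13).
  i = 3 (α = 11): (11−10)(11−1)(11−9)(11−6) = 1·10·2·5 = 100 ≡ 9, so v_3 = 9^{−1} = 3 (mod 13).
  i = 4 (α = 9): (9−10)(9−1)(9−11)(9−6) = (−1)·8·(−2)·3 = 48 ≡ 9, so v_4 = 9^{−1} = 3 (mod 13).
  i = 5 (α = 6): (6−10)(6−1)(6−11)(6−9) = (−4)·5·(−5)·(−3) = −300 ≡ 12, so v_5 = 12^{−1} = 12 (mod 13).
  v = [9, 12, 3, 3, 12].
Step 2: syndromes of r = [2, 10, 4, 0, 8] (all sums mod 13).
  S_0 = Σ v_i r_i = 9·2 + 12·10 + 3·4 + 3·0 + 12·8 = 246 ≡ 12.
  S_1 = Σ v_i α_i r_i = 9·10·2 + 12·1·10 + 3·11·4 + 3·9·0 + 12·6·8 = 1008 ≡ 7.
  α_i^2 mod 13 = [9, 1, 4, 3, 10].
  S_2 = Σ v_i α_i^2 r_i = 9·9·2 + 12·1·10 + 3·4·4 + 3·3·0 + 12·10·8 = 1290 ≡ 3.
  S = (12, 7, 3) ≠ 0, so r is not a codeword (an error is present).
Step 3: locate the error. For a single error e at position i, S_ℓ = v_i·e·α_i^ℓ, so α_err = S_1/S_0.
  S_0^{−1} = 12^{−1} = 12 (mod 13), so α_err = 7·12 = 84 ≡ 6 = α_5. Error position i = 5.
  Consistency check: S_2/S_1 = 3·2 = 6 ≡ 6 = α_err ✓ (single-error assumption holds).
Step 4: error magnitude e = S_0/v_5 = S_0·∏_{j≠5}(α_5 − α_j) = 12·12 = 144 ≡ 1 (mod 13).
Step 5: correct position 5: c_5 = r_5 − e = 8 − 1 ≡ 7 (mod 13). Hence c = [2, 10, 4, 0, 7].
  Check: interpolating c through the α_i gives m(x) = 8 + 2·x (degree < 2) with m(α_i) = c_i for every i, so c is indeed a codeword.


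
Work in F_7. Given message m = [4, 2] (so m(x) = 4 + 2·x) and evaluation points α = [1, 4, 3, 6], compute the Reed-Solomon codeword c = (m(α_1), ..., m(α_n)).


c = [6, 5, 3, 2]

Message polynomial: m(x) = 4 + 2·x (mod 7).
For each evaluation point α_i, compute m(α_i) mod 7:
  α_1 = 1: Horner steps 2 → 6, so m(1) = 6.
  α_2 = 4: Horner steps 2 → 5, so m(4) = 5.
  α_3 = 3: Horner steps 2 → 3, so m(3) = 3.
  α_4 = 6: Horner steps 2 → 2, so m(6) = 2.
Codeword c = [6, 5, 3, 2] ∈ F_7^4.


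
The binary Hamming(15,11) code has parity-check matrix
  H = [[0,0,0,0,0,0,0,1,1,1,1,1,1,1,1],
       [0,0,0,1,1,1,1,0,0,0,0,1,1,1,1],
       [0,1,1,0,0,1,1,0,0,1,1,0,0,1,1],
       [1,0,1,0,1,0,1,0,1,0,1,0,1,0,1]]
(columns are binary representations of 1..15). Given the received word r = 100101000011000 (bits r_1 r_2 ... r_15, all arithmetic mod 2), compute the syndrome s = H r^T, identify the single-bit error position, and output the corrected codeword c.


s = (0, 1, 0, 0)^T, error position = 4, corrected codeword c = 100001000011000

Compute s = H r^T mod 2 one row at a time:
  s_1 = 0 + 0 + 0 + 1 + 1 + 0 + 0 + 0 = 2 ≡ 0 (mod 2).
  s_2 = 1 + 0 + 1 + 0 + 1 + 0 + 0 + 0 = 3 ≡ 1 (mod 2).
  s_3 = 0 + 0 + 1 + 0 + 0 + 1 + 0 + 0 = 2 ≡ 0 (mod 2).
  s_4 = 1 + 0 + 0 + 0 + 0 + 1 + 0 + 0 = 2 ≡ 0 (mod 2).
s = (0, 1, 0, 0)^T — this equals column 4 of H (binary 0100), so error is at position 4.
Correct: flip bit 4 of r = 100101000011000 to get c = 100001000011000.


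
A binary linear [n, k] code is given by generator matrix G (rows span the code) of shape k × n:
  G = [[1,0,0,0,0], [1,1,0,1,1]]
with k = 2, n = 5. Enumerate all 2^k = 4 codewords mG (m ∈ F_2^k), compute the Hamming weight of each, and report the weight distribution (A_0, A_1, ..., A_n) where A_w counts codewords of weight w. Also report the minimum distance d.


Weight distribution: A_0 = 1, A_1 = 1, A_3 = 1, A_4 = 1. Minimum distance d = 1.

Enumerate all 2^2 = 4 messages m ∈ F_2^2.
For each, compute codeword c = mG in F_2^5, then tally its weight.
  m = 00 → c = 00000, weight = 0.
  m = 10 → c = 10000, weight = 1.
  m = 01 → c = 11011, weight = 4.
  m = 11 → c = 01011, weight = 3.
Tally weights:
  weight 0: 1 codewords.
  weight 1: 1 codewords.
  weight 3: 1 codewords.
  weight 4: 1 codewords.
Minimum distance d = smallest w > 0 with A_w > 0 = 1.
Sanity: Σ A_w = 4 = 2^2 = 4 ✓.


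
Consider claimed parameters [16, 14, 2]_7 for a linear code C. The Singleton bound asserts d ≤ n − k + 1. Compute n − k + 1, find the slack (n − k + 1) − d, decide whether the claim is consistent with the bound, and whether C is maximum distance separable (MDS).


Singleton RHS = n − k + 1 = 3, slack = 1, bound satisfied, not MDS.

Singleton bound: d ≤ n − k + 1.
Here n = 16, k = 14, so n − k + 1 = 3.
Given d = 2, check d ≤ 3: YES.
Slack = (n − k + 1) − d = 1.
The code is NOT MDS (slack = 1 > 0).
Description: the claimed parameters are [16, 14, 2]_7; such a code would be non-MDS.


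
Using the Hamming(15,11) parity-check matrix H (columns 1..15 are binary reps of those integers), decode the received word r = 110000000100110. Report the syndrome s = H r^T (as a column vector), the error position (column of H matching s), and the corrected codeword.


s = (1, 0, 1, 0)^T, error position = 10, corrected codeword c = 110000000000110

Compute s = H r^T mod 2 one row at a time:
  s_1 = 0 + 0 + 1 + 0 + 0 + 1 + 1 + 0 = 3 ≡ 1 (mod 2).
  s_2 = 0 + 0 + 0 + 0 + 0 + 1 + 1 + 0 = 2 ≡ 0 (mod 2).
  s_3 = 1 + 0 + 0 + 0 + 1 + 0 + 1 + 0 = 3 ≡ 1 (mod 2).
  s_4 = 1 + 0 + 0 + 0 + 0 + 0 + 1 + 0 = 2 ≡ 0 (mod 2).
s = (1, 0, 1, 0)^T — this equals column 10 of H (binary 1010), so error is at position 10.
Correct: flip bit 10 of r = 110000000100110 to get c = 110000000000110.


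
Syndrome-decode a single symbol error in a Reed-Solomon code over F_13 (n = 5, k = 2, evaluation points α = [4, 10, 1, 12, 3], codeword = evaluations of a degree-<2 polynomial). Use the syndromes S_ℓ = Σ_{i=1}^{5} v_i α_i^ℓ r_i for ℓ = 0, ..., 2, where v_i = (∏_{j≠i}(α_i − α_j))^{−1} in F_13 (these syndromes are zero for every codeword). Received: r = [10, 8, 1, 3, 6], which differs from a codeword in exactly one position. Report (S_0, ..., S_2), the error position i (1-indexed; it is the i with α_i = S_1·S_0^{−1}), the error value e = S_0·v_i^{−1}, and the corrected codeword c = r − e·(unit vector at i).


S = (9, 9, 9), error at position 3, error magnitude e = 3, c = [10, 8, 11, 3, 6].

Step 1: column multipliers v_i = (∏_{j≠i}(α_i − α_j))^{−1} mod 13.
  i = 1 (α = 4): (4−10)(4−1)(4−12)(4−3) = (−6)·3·(−8)·1 = 144 ≡ 1, so v_1 = 1^{−1} = 1 (mod 13).
  i = 2 (α = 10): (10−4)(10−1)(10−12)(10−3) = 6·9·(−2)·7 = −756 ≡ 11, so v_2 = 11^{−1} = 6 (mod 13).
  i = 3 (α = 1): (1−4)(1−10)(1−12)(1−3) = (−3)·(−9)·(−11)·(−2) = 594 ≡ 9, so v_3 = 9^{−1} = 3 (mod 13).
  i = 4 (α = 12): (12−4)(12−10)(12−1)(12−3) = 8·2·11·9 = 1584 ≡ 11, so v_4 = 11^{−1} = 6 (mod 13).
  i = 5 (α = 3): (3−4)(3−10)(3−1)(3−12) = (−1)·(−7)·2·(−9) = −126 ≡ 4, so v_5 = 4^{−1} = 10 (mod 13).
  v = [1, 6, 3, 6, 10].
Step 2: syndromes of r = [10, 8, 1, 3, 6] (all sums mod 13).
  S_0 = Σ v_i r_i = 1·10 + 6·8 + 3·1 + 6·3 + 10·6 = 139 ≡ 9.
  S_1 = Σ v_i α_i r_i = 1·4·10 + 6·10·8 + 3·1·1 + 6·12·3 + 10·3·6 = 919 ≡ 9.
  α_i^2 mod 13 = [3, 9, 1, 1, 9].
  S_2 = Σ v_i α_i^2 r_i = 1·3·10 + 6·9·8 + 3·1·1 + 6·1·3 + 10·9·6 = 1023 ≡ 9.
  S = (9, 9, 9) ≠ 0, so r is not a codeword (an error is present).
Step 3: locate the error. For a single error e at position i, S_ℓ = v_i·e·α_i^ℓ, so α_err = S_1/S_0.
  S_0^{−1} = 9^{−1} = 3 (mod 13), so α_err = 9·3 = 27 ≡ 1 = α_3. Error position i = 3.
  Consistency check: S_2/S_1 = 9·3 = 27 ≡ 1 = α_err ✓ (single-error assumption holds).
Step 4: error magnitude e = S_0/v_3 = S_0·∏_{j≠3}(α_3 − α_j) = 9·9 = 81 ≡ 3 (mod 13).
Step 5: correct position 3: c_3 = r_3 − e = 1 − 3 ≡ 11 (mod 13). Hence c = [10, 8, 11, 3, 6].
  Check: interpolating c through the α_i gives m(x) = 7 + 4·x (degree < 2) with m(α_i) = c_i for every i, so c is indeed a codeword.


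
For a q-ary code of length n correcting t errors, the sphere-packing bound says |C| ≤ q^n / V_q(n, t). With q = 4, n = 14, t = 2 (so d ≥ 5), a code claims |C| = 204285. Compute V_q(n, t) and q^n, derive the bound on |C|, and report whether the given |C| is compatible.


V_q(n, t) = 862, q^n = 268435456, Hamming bound = 311410, |C| = 204285 ≤ bound (satisfied).

Step 1: Compute V_q(n, t) = Σ_{j=0}^2 C(n, j) (q−1)^j.
  j = 0: C(14,0)·(3)^0 = 1·1 = 1.
  j = 1: C(14,1)·(3)^1 = 14·3 = 42.
  j = 2: C(14,2)·(3)^2 = 91·9 = 819.
  V_q(n, t) = 1 + 42 + 819 = 862.
Step 2: q^n = 4^14 = 268435456.
Step 3: Hamming bound ⌊q^n / V_q(n,t)⌋ = ⌊268435456/862⌋ = 311410.
Step 4: Compare |C| = 204285 to 311410: satisfied.
The claimed |C| lies below the Hamming bound.


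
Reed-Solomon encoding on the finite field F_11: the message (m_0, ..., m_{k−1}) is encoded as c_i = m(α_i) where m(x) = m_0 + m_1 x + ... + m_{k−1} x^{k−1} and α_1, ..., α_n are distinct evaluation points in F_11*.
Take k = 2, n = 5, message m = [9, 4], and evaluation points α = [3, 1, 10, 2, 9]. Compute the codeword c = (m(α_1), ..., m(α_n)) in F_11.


c = [10, 2, 5, 6, 1]

Message polynomial: m(x) = 9 + 4·x (mod 11).
For each evaluation point α_i, compute m(α_i) mod 11:
  α_1 = 3: Horner steps 4 → 10, so m(3) = 10.
  α_2 = 1: Horner steps 4 → 2, so m(1) = 2.
  α_3 = 10: Horner steps 4 → 5, so m(10) = 5.
  α_4 = 2: Horner steps 4 → 6, so m(2) = 6.
  α_5 = 9: Horner steps 4 → 1, so m(9) = 1.
Codeword c = [10, 2, 5, 6, 1] ∈ F_11^5.


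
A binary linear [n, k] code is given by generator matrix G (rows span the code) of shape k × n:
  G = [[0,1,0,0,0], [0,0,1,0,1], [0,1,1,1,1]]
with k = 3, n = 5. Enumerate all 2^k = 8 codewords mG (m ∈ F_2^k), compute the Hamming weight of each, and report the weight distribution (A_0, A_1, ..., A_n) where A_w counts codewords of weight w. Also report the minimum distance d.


Weight distribution: A_0 = 1, A_1 = 2, A_2 = 2, A_3 = 2, A_4 = 1. Minimum distance d = 1.

Enumerate all 2^3 = 8 messages m ∈ F_2^3.
For each, compute codeword c = mG in F_2^5, then tally its weight.
  m = 000 → c = 00000, weight = 0.
  m = 100 → c = 01000, weight = 1.
  m = 010 → c = 00101, weight = 2.
  m = 110 → c = 01101, weight = 3.
  m = 001 → c = 01111, weight = 4.
  m = 101 → c = 00111, weight = 3.
  m = 011 → c = 01010, weight = 2.
  m = 111 → c = 00010, weight = 1.
Tally weights:
  weight 0: 1 codewords.
  weight 1: 2 codewords.
  weight 2: 2 codewords.
  weight 3: 2 codewords.
  weight 4: 1 codewords.
Minimum distance d = smallest w > 0 with A_w > 0 = 1.
Sanity: Σ A_w = 8 = 2^3 = 8 ✓.


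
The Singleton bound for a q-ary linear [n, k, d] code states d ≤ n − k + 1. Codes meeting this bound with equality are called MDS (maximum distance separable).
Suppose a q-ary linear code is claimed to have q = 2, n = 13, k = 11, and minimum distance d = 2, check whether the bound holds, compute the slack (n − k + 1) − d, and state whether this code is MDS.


Singleton RHS = n − k + 1 = 3, slack = 1, bound satisfied, not MDS.

Singleton bound: d ≤ n − k + 1.
Here n = 13, k = 11, so n − k + 1 = 3.
Given d = 2, check d ≤ 3: YES.
Slack = (n − k + 1) − d = 1.
The code is NOT MDS (slack = 1 > 0).
Description: the claimed parameters are [13, 11, 2]_2; such a code would be non-MDS.


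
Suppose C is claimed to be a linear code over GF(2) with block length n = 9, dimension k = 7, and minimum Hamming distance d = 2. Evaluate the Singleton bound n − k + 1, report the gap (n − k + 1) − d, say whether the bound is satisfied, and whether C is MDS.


Singleton RHS = n − k + 1 = 3, slack = 1, bound satisfied, not MDS.

Singleton bound: d ≤ n − k + 1.
Here n = 9, k = 7, so n − k + 1 = 3.
Given d = 2, check d ≤ 3: YES.
Slack = (n − k + 1) − d = 1.
The code is NOT MDS (slack = 1 > 0).
Description: the claimed parameters are [9, 7, 2]_2; such a code would be non-MDS.


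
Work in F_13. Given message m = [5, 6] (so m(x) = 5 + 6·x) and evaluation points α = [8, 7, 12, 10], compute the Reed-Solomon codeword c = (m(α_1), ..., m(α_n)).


c = [1, 8, 12, 0]

Message polynomial: m(x) = 5 + 6·x (mod 13).
For each evaluation point α_i, compute m(α_i) mod 13:
  α_1 = 8: Horner steps 6 → 1, so m(8) = 1.
  α_2 = 7: Horner steps 6 → 8, so m(7) = 8.
  α_3 = 12: Horner steps 6 → 12, so m(12) = 12.
  α_4 = 10: Horner steps 6 → 0, so m(10) = 0.
Codeword c = [1, 8, 12, 0] ∈ F_13^4.


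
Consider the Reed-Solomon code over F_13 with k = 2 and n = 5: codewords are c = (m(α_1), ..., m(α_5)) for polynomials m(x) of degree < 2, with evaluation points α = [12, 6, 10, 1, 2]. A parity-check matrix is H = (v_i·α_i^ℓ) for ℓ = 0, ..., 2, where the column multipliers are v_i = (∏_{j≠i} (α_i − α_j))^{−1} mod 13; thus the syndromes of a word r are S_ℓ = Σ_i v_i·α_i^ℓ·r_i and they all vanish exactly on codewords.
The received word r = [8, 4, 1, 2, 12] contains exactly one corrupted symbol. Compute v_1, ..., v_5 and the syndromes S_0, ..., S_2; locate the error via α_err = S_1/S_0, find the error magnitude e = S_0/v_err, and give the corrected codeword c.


S = (9, 2, 12), error at position 2, error magnitude e = 4, c = [8, 0, 1, 2, 12].

Step 1: column multipliers v_i = (∏_{j≠i}(α_i − α_j))^{−1} mod 13.
  i = 1 (α = 12): (12−6)(12−10)(12−1)(12−2) = 6·2·11·10 = 1320 ≡ 7, so v_1 = 7^{−1} = 2 (mod 13).
  i = 2 (α = 6): (6−12)(6−10)(6−1)(6−2) = (−6)·(−4)·5·4 = 480 ≡ 12, so v_2 = 12^{−1} = 12 (mod 13).
  i = 3 (α = 10): (10−12)(10−6)(10−1)(10−2) = (−2)·4·9·8 = −576 ≡ 9, so v_3 = 9^{−1} = 3 (mod 13).
  i = 4 (α = 1): (1−12)(1−6)(1−10)(1−2) = (−11)·(−5)·(−9)·(−1) = 495 ≡ 1, so v_4 = 1^{−1} = 1 (mod 13).
  i = 5 (α = 2): (2−12)(2−6)(2−10)(2−1) = (−10)·(−4)·(−8)·1 = −320 ≡ 5, so v_5 = 5^{−1} = 8 (mod 13).
  v = [2, 12, 3, 1, 8].
Step 2: syndromes of r = [8, 4, 1, 2, 12] (all sums mod 13).
  S_0 = Σ v_i r_i = 2·8 + 12·4 + 3·1 + 1·2 + 8·12 = 165 ≡ 9.
  S_1 = Σ v_i α_i r_i = 2·12·8 + 12·6·4 + 3·10·1 + 1·1·2 + 8·2·12 = 704 ≡ 2.
  α_i^2 mod 13 = [1, 10, 9, 1, 4].
  S_2 = Σ v_i α_i^2 r_i = 2·1·8 + 12·10·4 + 3·9·1 + 1·1·2 + 8·4·12 = 909 ≡ 12.
  S = (9, 2, 12) ≠ 0, so r is not a codeword (an error is present).
Step 3: locate the error. For a single error e at position i, S_ℓ = v_i·e·α_i^ℓ, so α_err = S_1/S_0.
  S_0^{−1} = 9^{−1} = 3 (mod 13), so α_err = 2·3 = 6 ≡ 6 = α_2. Error position i = 2.
  Consistency check: S_2/S_1 = 12·7 = 84 ≡ 6 = α_err ✓ (single-error assumption holds).
Step 4: error magnitude e = S_0/v_2 = S_0·∏_{j≠2}(α_2 − α_j) = 9·12 = 108 ≡ 4 (mod 13).
Step 5: correct position 2: c_2 = r_2 − e = 4 − 4 ≡ 0 (mod 13). Hence c = [8, 0, 1, 2, 12].
  Check: interpolating c through the α_i gives m(x) = 5 + 10·x (degree < 2) with m(α_i) = c_i for every i, so c is indeed a codeword.


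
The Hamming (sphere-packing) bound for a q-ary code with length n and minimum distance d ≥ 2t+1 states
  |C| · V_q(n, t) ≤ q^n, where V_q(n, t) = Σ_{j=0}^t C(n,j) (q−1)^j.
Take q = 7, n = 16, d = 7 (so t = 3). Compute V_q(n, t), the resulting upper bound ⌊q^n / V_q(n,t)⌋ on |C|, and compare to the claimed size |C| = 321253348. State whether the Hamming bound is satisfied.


V_q(n, t) = 125377, q^n = 33232930569601, Hamming bound = 265064011, |C| = 321253348 > bound (violated).

Step 1: Compute V_q(n, t) = Σ_{j=0}^3 C(n, j) (q−1)^j.
  j = 0: C(16,0)·(6)^0 = 1·1 = 1.
  j = 1: C(16,1)·(6)^1 = 16·6 = 96.
  j = 2: C(16,2)·(6)^2 = 120·36 = 4320.
  j = 3: C(16,3)·(6)^3 = 560·216 = 120960.
  V_q(n, t) = 1 + 96 + 4320 + 120960 = 125377.
Step 2: q^n = 7^16 = 33232930569601.
Step 3: Hamming bound ⌊q^n / V_q(n,t)⌋ = ⌊33232930569601/125377⌋ = 265064011.
Step 4: Compare |C| = 321253348 to 265064011: violated.
The claimed |C| lies above the Hamming bound, so no 7-ary code of length 16 with d ≥ 7 can have 321253348 codewords.


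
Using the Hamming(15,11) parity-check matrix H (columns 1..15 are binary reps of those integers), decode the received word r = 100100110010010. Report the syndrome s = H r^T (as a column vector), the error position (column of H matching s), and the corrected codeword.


s = (1, 1, 1, 1)^T, error position = 15, corrected codeword c = 100100110010011

Compute s = H r^T mod 2 one row at a time:
  s_1 = 1 + 0 + 0 + 1 + 0 + 0 + 1 + 0 = 3 ≡ 1 (mod 2).
  s_2 = 1 + 0 + 0 + 1 + 0 + 0 + 1 + 0 = 3 ≡ 1 (mod 2).
  s_3 = 0 + 0 + 0 + 1 + 0 + 1 + 1 + 0 = 3 ≡ 1 (mod 2).
  s_4 = 1 + 0 + 0 + 1 + 0 + 1 + 0 + 0 = 3 ≡ 1 (mod 2).
s = (1, 1, 1, 1)^T — this equals column 15 of H (binary 1111), so error is at position 15.
Correct: flip bit 15 of r = 100100110010010 to get c = 100100110010011.


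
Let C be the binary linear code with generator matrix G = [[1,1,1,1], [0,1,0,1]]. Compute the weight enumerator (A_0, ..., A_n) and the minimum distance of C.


Weight distribution: A_0 = 1, A_2 = 2, A_4 = 1. Minimum distance d = 2.

Enumerate all 2^2 = 4 messages m ∈ F_2^2.
For each, compute codeword c = mG in F_2^4, then tally its weight.
  m = 00 → c = 0000, weight = 0.
  m = 10 → c = 1111, weight = 4.
  m = 01 → c = 0101, weight = 2.
  m = 11 → c = 1010, weight = 2.
Tally weights:
  weight 0: 1 codewords.
  weight 2: 2 codewords.
  weight 4: 1 codewords.
Minimum distance d = smallest w > 0 with A_w > 0 = 2.
Sanity: Σ A_w = 4 = 2^2 = 4 ✓.


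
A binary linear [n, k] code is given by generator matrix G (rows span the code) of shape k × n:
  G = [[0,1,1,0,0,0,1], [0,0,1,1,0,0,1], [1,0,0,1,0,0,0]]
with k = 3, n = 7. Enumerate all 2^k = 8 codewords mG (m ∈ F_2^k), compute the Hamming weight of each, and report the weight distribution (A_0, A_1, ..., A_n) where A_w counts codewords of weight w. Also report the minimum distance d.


Weight distribution: A_0 = 1, A_2 = 3, A_3 = 3, A_5 = 1. Minimum distance d = 2.

Enumerate all 2^3 = 8 messages m ∈ F_2^3.
For each, compute codeword c = mG in F_2^7, then tally its weight.
  m = 000 → c = 0000000, weight = 0.
  m = 100 → c = 0110001, weight = 3.
  m = 010 → c = 0011001, weight = 3.
  m = 110 → c = 0101000, weight = 2.
  m = 001 → c = 1001000, weight = 2.
  m = 101 → c = 1111001, weight = 5.
  m = 011 → c = 1010001, weight = 3.
  m = 111 → c = 1100000, weight = 2.
Tally weights:
  weight 0: 1 codewords.
  weight 2: 3 codewords.
  weight 3: 3 codewords.
  weight 5: 1 codewords.
Minimum distance d = smallest w > 0 with A_w > 0 = 2.
Sanity: Σ A_w = 8 = 2^3 = 8 ✓.


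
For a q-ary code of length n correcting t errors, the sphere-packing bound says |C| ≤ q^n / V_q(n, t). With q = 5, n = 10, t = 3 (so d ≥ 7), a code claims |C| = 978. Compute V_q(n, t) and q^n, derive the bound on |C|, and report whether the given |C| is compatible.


V_q(n, t) = 8441, q^n = 9765625, Hamming bound = 1156, |C| = 978 ≤ bound (satisfied).

Step 1: Compute V_q(n, t) = Σ_{j=0}^3 C(n, j) (q−1)^j.
  j = 0: C(10,0)·(4)^0 = 1·1 = 1.
  j = 1: C(10,1)·(4)^1 = 10·4 = 40.
  j = 2: C(10,2)·(4)^2 = 45·16 = 720.
  j = 3: C(10,3)·(4)^3 = 120·64 = 7680.
  V_q(n, t) = 1 + 40 + 720 + 7680 = 8441.
Step 2: q^n = 5^10 = 9765625.
Step 3: Hamming bound ⌊q^n / V_q(n,t)⌋ = ⌊9765625/8441⌋ = 1156.
Step 4: Compare |C| = 978 to 1156: satisfied.
The claimed |C| lies below the Hamming bound.


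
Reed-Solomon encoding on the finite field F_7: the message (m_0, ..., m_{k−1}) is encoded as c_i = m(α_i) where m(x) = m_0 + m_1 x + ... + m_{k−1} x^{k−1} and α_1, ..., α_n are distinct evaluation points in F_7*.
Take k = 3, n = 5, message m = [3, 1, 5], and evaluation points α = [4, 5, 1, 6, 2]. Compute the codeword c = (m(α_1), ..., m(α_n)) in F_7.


c = [3, 0, 2, 0, 4]

Message polynomial: m(x) = 3 + 1·x + 5·x^2 (mod 7).
For each evaluation point α_i, compute m(α_i) mod 7:
  α_1 = 4: Horner steps 5 → 0 → 3, so m(4) = 3.
  α_2 = 5: Horner steps 5 → 5 → 0, so m(5) = 0.
  α_3 = 1: Horner steps 5 → 6 → 2, so m(1) = 2.
  α_4 = 6: Horner steps 5 → 3 → 0, so m(6) = 0.
  α_5 = 2: Horner steps 5 → 4 → 4, so m(2) = 4.
Codeword c = [3, 0, 2, 0, 4] ∈ F_7^5.


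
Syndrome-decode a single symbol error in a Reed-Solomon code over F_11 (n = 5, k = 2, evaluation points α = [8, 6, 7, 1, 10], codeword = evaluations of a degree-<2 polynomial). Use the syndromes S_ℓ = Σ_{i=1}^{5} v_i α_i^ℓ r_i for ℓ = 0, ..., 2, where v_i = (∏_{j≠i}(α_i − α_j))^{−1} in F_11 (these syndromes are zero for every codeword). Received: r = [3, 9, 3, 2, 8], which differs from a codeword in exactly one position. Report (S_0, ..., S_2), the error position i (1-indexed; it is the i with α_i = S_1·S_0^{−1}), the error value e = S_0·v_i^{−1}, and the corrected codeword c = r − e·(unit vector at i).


S = (9, 8, 1), error at position 3, error magnitude e = 8, c = [3, 9, 6, 2, 8].

Step 1: column multipliers v_i = (∏_{j≠i}(α_i − α_j))^{−1} mod 11.
  i = 1 (α = 8): (8−6)(8−7)(8−1)(8−10) = 2·1·7·(−2) = −28 ≡ 5, so v_1 = 5^{−1} = 9 (mod 11).
  i = 2 (α = 6): (6−8)(6−7)(6−1)(6−10) = (−2)·(−1)·5·(−4) = −40 ≡ 4, so v_2 = 4^{−1} = 3 (mod 11).
  i = 3 (α = 7): (7−8)(7−6)(7−1)(7−10) = (−1)·1·6·(−3) = 18 ≡ 7, so v_3 = 7^{−1} = 8 (mod 11).
  i = 4 (α = 1): (1−8)(1−6)(1−7)(1−10) = (−7)·(−5)·(−6)·(−9) = 1890 ≡ 9, so v_4 = 9^{−1} = 5 (mod 11).
  i = 5 (α = 10): (10−8)(10−6)(10−7)(10−1) = 2·4·3·9 = 216 ≡ 7, so v_5 = 7^{−1} = 8 (mod 11).
  v = [9, 3, 8, 5, 8].
Step 2: syndromes of r = [3, 9, 3, 2, 8] (all sums mod 11).
  S_0 = Σ v_i r_i = 9·3 + 3·9 + 8·3 + 5·2 + 8·8 = 152 ≡ 9.
  S_1 = Σ v_i α_i r_i = 9·8·3 + 3·6·9 + 8·7·3 + 5·1·2 + 8·10·8 = 1196 ≡ 8.
  α_i^2 mod 11 = [9, 3, 5, 1, 1].
  S_2 = Σ v_i α_i^2 r_i = 9·9·3 + 3·3·9 + 8·5·3 + 5·1·2 + 8·1·8 = 518 ≡ 1.
  S = (9, 8, 1) ≠ 0, so r is not a codeword (an error is present).
Step 3: locate the error. For a single error e at position i, S_ℓ = v_i·e·α_i^ℓ, so α_err = S_1/S_0.
  S_0^{−1} = 9^{−1} = 5 (mod 11), so α_err = 8·5 = 40 ≡ 7 = α_3. Error position i = 3.
  Consistency check: S_2/S_1 = 1·7 = 7 ≡ 7 = α_err ✓ (single-error assumption holds).
Step 4: error magnitude e = S_0/v_3 = S_0·∏_{j≠3}(α_3 − α_j) = 9·7 = 63 ≡ 8 (mod 11).
Step 5: correct position 3: c_3 = r_3 − e = 3 − 8 ≡ 6 (mod 11). Hence c = [3, 9, 6, 2, 8].
  Check: interpolating c through the α_i gives m(x) = 5 + 8·x (degree < 2) with m(α_i) = c_i for every i, so c is indeed a codeword.
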